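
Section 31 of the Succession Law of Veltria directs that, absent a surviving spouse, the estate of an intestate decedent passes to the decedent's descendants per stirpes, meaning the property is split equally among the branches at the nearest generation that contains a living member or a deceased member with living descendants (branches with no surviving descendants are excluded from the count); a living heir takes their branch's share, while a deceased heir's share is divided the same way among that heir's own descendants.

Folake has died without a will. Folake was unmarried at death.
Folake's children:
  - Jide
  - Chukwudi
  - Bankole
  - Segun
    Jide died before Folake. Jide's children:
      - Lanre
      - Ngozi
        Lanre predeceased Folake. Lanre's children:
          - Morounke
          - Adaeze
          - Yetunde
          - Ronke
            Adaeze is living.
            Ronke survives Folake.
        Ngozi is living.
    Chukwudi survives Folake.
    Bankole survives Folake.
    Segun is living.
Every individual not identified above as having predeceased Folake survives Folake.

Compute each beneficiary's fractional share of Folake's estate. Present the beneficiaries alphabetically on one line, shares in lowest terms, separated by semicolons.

There is no surviving spouse, so the entire estate passes to Folake's descendants per stirpes.
The estate is divided into 4 equal shares of 1/4 among Jide, Chukwudi, Bankole, Segun.
Jide predeceased; the 1/4 allotted to Jide's branch passes to Jide's issue by representation.
The 1/4 is divided into 2 equal shares of 1/8 among Lanre, Ngozi.
Lanre predeceased; the 1/8 allotted to Lanre's branch passes to Lanre's issue by representation.
The 1/8 is divided into 4 equal shares of 1/32 among Morounke, Adaeze, Yetunde, Ronke.
Morounke is living and takes 1/32.
Adaeze is living and takes 1/32.
Yetunde is living and takes 1/32.
Ronke is living and takes 1/32.
Ngozi is living and takes 1/8.
Chukwudi is living and takes 1/4.
Bankole is living and takes 1/4.
Segun is living and takes 1/4.

Adaeze 1/32; Bankole 1/4; Chukwudi 1/4; Morounke 1/32; Ngozi 1/8; Ronke 1/32; Segun 1/4; Yetunde 1/32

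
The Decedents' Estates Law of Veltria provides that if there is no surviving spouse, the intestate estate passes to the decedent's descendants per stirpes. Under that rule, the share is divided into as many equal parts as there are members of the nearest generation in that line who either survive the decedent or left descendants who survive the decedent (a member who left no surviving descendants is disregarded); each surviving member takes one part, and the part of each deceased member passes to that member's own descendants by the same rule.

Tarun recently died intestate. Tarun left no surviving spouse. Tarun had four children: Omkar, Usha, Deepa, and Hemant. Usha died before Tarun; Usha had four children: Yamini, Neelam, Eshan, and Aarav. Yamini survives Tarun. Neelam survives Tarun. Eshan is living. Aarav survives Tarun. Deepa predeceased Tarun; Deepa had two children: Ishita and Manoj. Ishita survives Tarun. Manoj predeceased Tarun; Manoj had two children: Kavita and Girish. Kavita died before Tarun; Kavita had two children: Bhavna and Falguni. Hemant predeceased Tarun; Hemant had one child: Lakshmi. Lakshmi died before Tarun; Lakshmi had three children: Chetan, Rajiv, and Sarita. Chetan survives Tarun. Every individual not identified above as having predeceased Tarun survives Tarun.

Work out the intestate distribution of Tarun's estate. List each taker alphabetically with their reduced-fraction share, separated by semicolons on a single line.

There is no surviving spouse, so the entire estate passes to Tarun's descendants per stirpes.
The estate is divided into 4 equal shares of 1/4 among Omkar, Usha, Deepa, Hemant.
Omkar is living and takes 1/4.
Usha predeceased; the 1/4 allotted to Usha's branch passes to Usha's issue by representation.
The 1/4 is divided into 4 equal shares of 1/16 among Yamini, Neelam, Eshan, Aarav.
Yamini is living and takes 1/16.
Neelam is living and takes 1/16.
Eshan is living and takes 1/16.
Aarav is living and takes 1/16.
Deepa predeceased; the 1/4 allotted to Deepa's branch passes to Deepa's issue by representation.
The 1/4 is divided into 2 equal shares of 1/8 among Ishita, Manoj.
Ishita is living and takes 1/8.
Manoj predeceased; the 1/8 allotted to Manoj's branch passes to Manoj's issue by representation.
The 1/8 is divided into 2 equal shares of 1/16 among Kavita, Girish.
Kavita predeceased; the 1/16 allotted to Kavita's branch passes to Kavita's issue by representation.
The 1/16 is divided into 2 equal shares of 1/32 among Bhavna, Falguni.
Bhavna is living and takes 1/32.
Falguni is living and takes 1/32.
Girish is living and takes 1/16.
Hemant predeceased; the 1/4 allotted to Hemant's branch passes to Hemant's issue by representation.
Lakshmi's line is the sole branch at this level, so the full 1/4 passes to Lakshmi's issue by representation.
The 1/4 is divided into 3 equal shares of 1/12 among Chetan, Rajiv, Sarita.
Chetan is living and takes 1/12.
Rajiv is living and takes 1/12.
Sarita is living and takes 1/12.

Aarav 1/16; Bhavna 1/32; Chetan 1/12; Eshan 1/16; Falguni 1/32; Girish 1/16; Ishita 1/8; Neelam 1/16; Omkar 1/4; Rajiv 1/12; Sarita 1/12; Yamini 1/16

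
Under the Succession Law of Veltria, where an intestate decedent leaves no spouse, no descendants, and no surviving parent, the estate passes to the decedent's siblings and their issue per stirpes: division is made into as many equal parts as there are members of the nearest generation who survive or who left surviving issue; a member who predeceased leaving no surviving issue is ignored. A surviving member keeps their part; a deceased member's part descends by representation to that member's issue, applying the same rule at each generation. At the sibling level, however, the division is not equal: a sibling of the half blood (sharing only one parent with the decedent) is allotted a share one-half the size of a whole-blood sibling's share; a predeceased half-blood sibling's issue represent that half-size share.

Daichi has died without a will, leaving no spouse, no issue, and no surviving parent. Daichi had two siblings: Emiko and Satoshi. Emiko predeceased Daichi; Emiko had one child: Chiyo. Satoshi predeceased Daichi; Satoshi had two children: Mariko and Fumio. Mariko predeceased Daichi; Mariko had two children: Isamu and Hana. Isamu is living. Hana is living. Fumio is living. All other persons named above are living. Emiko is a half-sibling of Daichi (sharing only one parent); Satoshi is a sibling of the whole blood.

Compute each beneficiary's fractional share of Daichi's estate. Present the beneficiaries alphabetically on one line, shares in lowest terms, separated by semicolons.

No spouse, descendants, or parent survives, so the estate passes to Daichi's siblings per stirpes.
Half-blood siblings count for one-half the weight of whole-blood siblings at the initial division.
Dividing 1 in proportion to weights (total weight 3/2): Emiko (weight 1/2) → 1/3; Satoshi (weight 1) → 2/3.
Emiko predeceased; the 1/3 allotted to Emiko's branch passes to Emiko's issue by representation.
Chiyo is the sole taker at this level and receives the full 1/3.
Satoshi predeceased; the 2/3 allotted to Satoshi's branch passes to Satoshi's issue by representation.
The 2/3 is divided into 2 equal shares of 1/3 among Mariko, Fumio.
Mariko predeceased; the 1/3 allotted to Mariko's branch passes to Mariko's issue by representation.
The 1/3 is divided into 2 equal shares of 1/6 among Isamu, Hana.
Isamu is living and takes 1/6.
Hana is living and takes 1/6.
Fumio is living and takes 1/3.

Chiyo 1/3; Fumio 1/3; Hana 1/6; Isamu 1/6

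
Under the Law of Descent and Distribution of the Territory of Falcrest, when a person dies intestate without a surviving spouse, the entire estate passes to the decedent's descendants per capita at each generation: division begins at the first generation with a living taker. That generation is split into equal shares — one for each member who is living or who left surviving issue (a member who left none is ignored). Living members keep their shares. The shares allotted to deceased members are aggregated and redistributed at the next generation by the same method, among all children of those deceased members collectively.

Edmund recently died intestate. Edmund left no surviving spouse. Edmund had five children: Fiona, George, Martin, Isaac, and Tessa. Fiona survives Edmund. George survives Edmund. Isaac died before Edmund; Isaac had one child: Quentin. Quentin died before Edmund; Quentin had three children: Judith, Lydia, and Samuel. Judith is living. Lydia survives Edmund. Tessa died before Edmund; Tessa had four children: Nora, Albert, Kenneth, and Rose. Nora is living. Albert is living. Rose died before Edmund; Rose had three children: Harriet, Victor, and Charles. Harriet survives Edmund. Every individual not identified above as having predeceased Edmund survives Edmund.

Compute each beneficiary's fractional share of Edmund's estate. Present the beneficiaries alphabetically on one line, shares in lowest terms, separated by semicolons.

Albert 2/25; Charles 2/75; Fiona 1/5; George 1/5; Harriet 2/75; Judith 2/75; Kenneth 2/25; Lydia 2/75; Martin 1/5; Nora 2/25; Samuel 2/75; Victor 2/75

There is no surviving spouse, so the entire estate passes to Edmund's descendants per capita at each generation.
At generation 1 (Fiona, George, Martin, Isaac, Tessa) there are 5 shares of (1)/5 = 1/5 each.
Living: Fiona, George, and Martin — each takes 1/5.
Deceased: Isaac and Tessa. Their combined 2/5 is pooled and carried to generation 2.
At generation 2 (Quentin, Nora, Albert, Kenneth, Rose) there are 5 shares of (2/5)/5 = 2/25 each.
Living: Nora, Albert, and Kenneth — each takes 2/25.
Deceased: Quentin and Rose. Their combined 4/25 is pooled and carried to generation 3.
At generation 3 (Judith, Lydia, Samuel, Harriet, Victor, Charles) there are 6 shares of (4/25)/6 = 2/75 each.
Living: Judith, Lydia, Samuel, Harriet, Victor, and Charles — each takes 2/75.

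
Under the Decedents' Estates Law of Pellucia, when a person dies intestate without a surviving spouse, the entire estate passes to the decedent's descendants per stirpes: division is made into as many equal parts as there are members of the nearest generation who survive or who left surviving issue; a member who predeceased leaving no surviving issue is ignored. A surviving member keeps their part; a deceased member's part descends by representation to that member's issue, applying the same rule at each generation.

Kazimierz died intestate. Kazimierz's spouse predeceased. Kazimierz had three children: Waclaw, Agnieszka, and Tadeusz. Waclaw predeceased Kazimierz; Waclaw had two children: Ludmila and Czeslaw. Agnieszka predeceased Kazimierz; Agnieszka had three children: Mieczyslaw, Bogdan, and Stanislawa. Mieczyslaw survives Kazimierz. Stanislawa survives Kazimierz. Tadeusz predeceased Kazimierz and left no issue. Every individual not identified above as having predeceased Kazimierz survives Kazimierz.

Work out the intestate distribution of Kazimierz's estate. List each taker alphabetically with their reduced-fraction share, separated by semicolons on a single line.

Bogdan 1/6; Czeslaw 1/4; Ludmila 1/4; Mieczyslaw 1/6; Stanislawa 1/6

There is no surviving spouse, so the entire estate passes to Kazimierz's descendants per stirpes.
Tadeusz left no surviving issue, so that branch lapses and is disregarded.
The estate is divided into 2 equal shares of 1/2 among Waclaw, Agnieszka.
Waclaw predeceased; the 1/2 allotted to Waclaw's branch passes to Waclaw's issue by representation.
The 1/2 is divided into 2 equal shares of 1/4 among Ludmila, Czeslaw.
Ludmila is living and takes 1/4.
Czeslaw is living and takes 1/4.
Agnieszka predeceased; the 1/2 allotted to Agnieszka's branch passes to Agnieszka's issue by representation.
The 1/2 is divided into 3 equal shares of 1/6 among Mieczyslaw, Bogdan, Stanislawa.
Mieczyslaw is living and takes 1/6.
Bogdan is living and takes 1/6.
Stanislawa is living and takes 1/6.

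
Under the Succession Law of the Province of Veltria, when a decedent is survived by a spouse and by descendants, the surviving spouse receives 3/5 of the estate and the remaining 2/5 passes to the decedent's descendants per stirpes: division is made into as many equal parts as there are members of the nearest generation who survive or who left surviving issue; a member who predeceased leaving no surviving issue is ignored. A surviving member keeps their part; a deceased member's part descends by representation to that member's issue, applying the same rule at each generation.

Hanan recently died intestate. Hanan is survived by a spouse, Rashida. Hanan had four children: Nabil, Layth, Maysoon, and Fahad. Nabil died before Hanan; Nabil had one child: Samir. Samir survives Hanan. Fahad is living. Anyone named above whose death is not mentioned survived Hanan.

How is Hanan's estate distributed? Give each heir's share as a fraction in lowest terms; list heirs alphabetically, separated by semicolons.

Rashida, as surviving spouse, takes 3/5.
The remaining 2/5 passes to Hanan's descendants per stirpes.
The 2/5 is divided into 4 equal shares of 1/10 among Nabil, Layth, Maysoon, Fahad.
Nabil predeceased; the 1/10 allotted to Nabil's branch passes to Nabil's issue by representation.
Samir is the sole taker at this level and receives the full 1/10.
Layth is living and takes 1/10.
Maysoon is living and takes 1/10.
Fahad is living and takes 1/10.

Fahad 1/10; Layth 1/10; Maysoon 1/10; Rashida 3/5; Samir 1/10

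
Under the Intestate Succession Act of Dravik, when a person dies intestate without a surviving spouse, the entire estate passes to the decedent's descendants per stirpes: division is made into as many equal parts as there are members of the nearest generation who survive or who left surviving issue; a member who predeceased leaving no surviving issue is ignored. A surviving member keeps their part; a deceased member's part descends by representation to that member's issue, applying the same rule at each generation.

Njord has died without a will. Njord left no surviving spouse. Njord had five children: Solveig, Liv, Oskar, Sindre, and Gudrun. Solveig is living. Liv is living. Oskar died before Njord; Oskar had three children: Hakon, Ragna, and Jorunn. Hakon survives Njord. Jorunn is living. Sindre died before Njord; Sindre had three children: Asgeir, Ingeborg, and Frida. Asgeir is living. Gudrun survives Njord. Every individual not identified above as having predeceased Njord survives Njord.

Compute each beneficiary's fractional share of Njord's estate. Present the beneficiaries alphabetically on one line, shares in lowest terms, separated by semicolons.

There is no surviving spouse, so the entire estate passes to Njord's descendants per stirpes.
The estate is divided into 5 equal shares of 1/5 among Solveig, Liv, Oskar, Sindre, Gudrun.
Solveig is living and takes 1/5.
Liv is living and takes 1/5.
Oskar predeceased; the 1/5 allotted to Oskar's branch passes to Oskar's issue by representation.
The 1/5 is divided into 3 equal shares of 1/15 among Hakon, Ragna, Jorunn.
Hakon is living and takes 1/15.
Ragna is living and takes 1/15.
Jorunn is living and takes 1/15.
Sindre predeceased; the 1/5 allotted to Sindre's branch passes to Sindre's issue by representation.
The 1/5 is divided into 3 equal shares of 1/15 among Asgeir, Ingeborg, Frida.
Asgeir is living and takes 1/15.
Ingeborg is living and takes 1/15.
Frida is living and takes 1/15.
Gudrun is living and takes 1/5.

Asgeir 1/15; Frida 1/15; Gudrun 1/5; Hakon 1/15; Ingeborg 1/15; Jorunn 1/15; Liv 1/5; Ragna 1/15; Solveig 1/5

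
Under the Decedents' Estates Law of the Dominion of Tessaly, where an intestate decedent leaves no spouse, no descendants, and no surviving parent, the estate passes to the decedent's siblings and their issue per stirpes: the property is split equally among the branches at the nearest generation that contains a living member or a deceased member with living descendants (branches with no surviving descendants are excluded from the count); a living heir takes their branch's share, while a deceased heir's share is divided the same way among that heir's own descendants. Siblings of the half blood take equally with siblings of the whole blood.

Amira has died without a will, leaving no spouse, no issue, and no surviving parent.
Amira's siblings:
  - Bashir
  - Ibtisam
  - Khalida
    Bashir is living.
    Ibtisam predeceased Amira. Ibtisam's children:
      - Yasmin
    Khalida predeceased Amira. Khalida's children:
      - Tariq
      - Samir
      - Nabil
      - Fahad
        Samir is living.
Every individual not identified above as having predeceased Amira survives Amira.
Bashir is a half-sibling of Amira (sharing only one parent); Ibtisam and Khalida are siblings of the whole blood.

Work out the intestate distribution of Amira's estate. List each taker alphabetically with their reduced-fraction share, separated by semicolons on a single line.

Bashir 1/3; Fahad 1/12; Nabil 1/12; Samir 1/12; Tariq 1/12; Yasmin 1/3

No spouse, descendants, or parent survives, so the estate passes to Amira's siblings per stirpes.
Half-blood and whole-blood siblings take equally under the stated rule.
The estate is divided into 3 equal shares of 1/3 among Bashir, Ibtisam, Khalida.
Bashir is living and takes 1/3.
Ibtisam predeceased; the 1/3 allotted to Ibtisam's branch passes to Ibtisam's issue by representation.
Yasmin is the sole taker at this level and receives the full 1/3.
Khalida predeceased; the 1/3 allotted to Khalida's branch passes to Khalida's issue by representation.
The 1/3 is divided into 4 equal shares of 1/12 among Tariq, Samir, Nabil, Fahad.
Tariq is living and takes 1/12.
Samir is living and takes 1/12.
Nabil is living and takes 1/12.
Fahad is living and takes 1/12.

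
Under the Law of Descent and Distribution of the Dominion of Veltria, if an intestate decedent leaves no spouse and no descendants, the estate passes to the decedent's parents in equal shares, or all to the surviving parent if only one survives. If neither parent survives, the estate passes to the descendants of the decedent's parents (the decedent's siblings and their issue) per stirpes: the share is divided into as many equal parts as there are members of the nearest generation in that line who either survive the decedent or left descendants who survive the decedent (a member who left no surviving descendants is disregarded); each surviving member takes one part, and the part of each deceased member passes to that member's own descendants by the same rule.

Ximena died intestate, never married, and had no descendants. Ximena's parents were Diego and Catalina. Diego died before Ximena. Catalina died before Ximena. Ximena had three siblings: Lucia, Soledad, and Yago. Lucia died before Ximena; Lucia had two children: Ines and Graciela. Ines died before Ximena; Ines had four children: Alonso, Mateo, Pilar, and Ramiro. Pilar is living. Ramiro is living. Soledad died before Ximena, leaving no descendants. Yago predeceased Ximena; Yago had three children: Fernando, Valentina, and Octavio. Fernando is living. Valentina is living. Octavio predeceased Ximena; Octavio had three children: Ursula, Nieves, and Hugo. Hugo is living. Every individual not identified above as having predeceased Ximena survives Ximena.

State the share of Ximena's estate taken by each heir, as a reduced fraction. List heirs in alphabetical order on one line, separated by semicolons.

Neither parent survives and there are no descendants, so the estate passes to Ximena's siblings and their issue per stirpes.
Soledad left no surviving issue, so that branch lapses and is disregarded.
The estate is divided into 2 equal shares of 1/2 among Lucia, Yago.
Lucia predeceased; the 1/2 allotted to Lucia's branch passes to Lucia's issue by representation.
The 1/2 is divided into 2 equal shares of 1/4 among Ines, Graciela.
Ines predeceased; the 1/4 allotted to Ines's branch passes to Ines's issue by representation.
The 1/4 is divided into 4 equal shares of 1/16 among Alonso, Mateo, Pilar, Ramiro.
Alonso is living and takes 1/16.
Mateo is living and takes 1/16.
Pilar is living and takes 1/16.
Ramiro is living and takes 1/16.
Graciela is living and takes 1/4.
Yago predeceased; the 1/2 allotted to Yago's branch passes to Yago's issue by representation.
The 1/2 is divided into 3 equal shares of 1/6 among Fernando, Valentina, Octavio.
Fernando is living and takes 1/6.
Valentina is living and takes 1/6.
Octavio predeceased; the 1/6 allotted to Octavio's branch passes to Octavio's issue by representation.
The 1/6 is divided into 3 equal shares of 1/18 among Ursula, Nieves, Hugo.
Ursula is living and takes 1/18.
Nieves is living and takes 1/18.
Hugo is living and takes 1/18.

Alonso 1/16; Fernando 1/6; Graciela 1/4; Hugo 1/18; Mateo 1/16; Nieves 1/18; Pilar 1/16; Ramiro 1/16; Ursula 1/18; Valentina 1/6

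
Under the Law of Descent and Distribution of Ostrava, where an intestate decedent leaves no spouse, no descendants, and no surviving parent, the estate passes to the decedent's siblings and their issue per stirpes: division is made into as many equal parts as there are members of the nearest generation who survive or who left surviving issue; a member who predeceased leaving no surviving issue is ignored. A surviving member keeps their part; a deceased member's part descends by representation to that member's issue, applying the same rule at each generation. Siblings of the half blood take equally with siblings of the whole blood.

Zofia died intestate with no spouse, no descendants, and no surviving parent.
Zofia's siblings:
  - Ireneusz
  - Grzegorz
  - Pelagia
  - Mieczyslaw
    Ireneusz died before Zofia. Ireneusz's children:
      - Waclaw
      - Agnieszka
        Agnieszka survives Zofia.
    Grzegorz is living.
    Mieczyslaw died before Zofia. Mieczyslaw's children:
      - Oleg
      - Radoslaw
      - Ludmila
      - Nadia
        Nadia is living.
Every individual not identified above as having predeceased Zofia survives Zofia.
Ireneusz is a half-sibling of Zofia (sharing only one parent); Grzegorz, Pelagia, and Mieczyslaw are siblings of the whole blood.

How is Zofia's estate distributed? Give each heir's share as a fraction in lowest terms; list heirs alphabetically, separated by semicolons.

No spouse, descendants, or parent survives, so the estate passes to Zofia's siblings per stirpes.
Half-blood and whole-blood siblings take equally under the stated rule.
The estate is divided into 4 equal shares of 1/4 among Ireneusz, Grzegorz, Pelagia, Mieczyslaw.
Ireneusz predeceased; the 1/4 allotted to Ireneusz's branch passes to Ireneusz's issue by representation.
The 1/4 is divided into 2 equal shares of 1/8 among Waclaw, Agnieszka.
Waclaw is living and takes 1/8.
Agnieszka is living and takes 1/8.
Grzegorz is living and takes 1/4.
Pelagia is living and takes 1/4.
Mieczyslaw predeceased; the 1/4 allotted to Mieczyslaw's branch passes to Mieczyslaw's issue by representation.
The 1/4 is divided into 4 equal shares of 1/16 among Oleg, Radoslaw, Ludmila, Nadia.
Oleg is living and takes 1/16.
Radoslaw is living and takes 1/16.
Ludmila is living and takes 1/16.
Nadia is living and takes 1/16.

Agnieszka 1/8; Grzegorz 1/4; Ludmila 1/16; Nadia 1/16; Oleg 1/16; Pelagia 1/4; Radoslaw 1/16; Waclaw 1/8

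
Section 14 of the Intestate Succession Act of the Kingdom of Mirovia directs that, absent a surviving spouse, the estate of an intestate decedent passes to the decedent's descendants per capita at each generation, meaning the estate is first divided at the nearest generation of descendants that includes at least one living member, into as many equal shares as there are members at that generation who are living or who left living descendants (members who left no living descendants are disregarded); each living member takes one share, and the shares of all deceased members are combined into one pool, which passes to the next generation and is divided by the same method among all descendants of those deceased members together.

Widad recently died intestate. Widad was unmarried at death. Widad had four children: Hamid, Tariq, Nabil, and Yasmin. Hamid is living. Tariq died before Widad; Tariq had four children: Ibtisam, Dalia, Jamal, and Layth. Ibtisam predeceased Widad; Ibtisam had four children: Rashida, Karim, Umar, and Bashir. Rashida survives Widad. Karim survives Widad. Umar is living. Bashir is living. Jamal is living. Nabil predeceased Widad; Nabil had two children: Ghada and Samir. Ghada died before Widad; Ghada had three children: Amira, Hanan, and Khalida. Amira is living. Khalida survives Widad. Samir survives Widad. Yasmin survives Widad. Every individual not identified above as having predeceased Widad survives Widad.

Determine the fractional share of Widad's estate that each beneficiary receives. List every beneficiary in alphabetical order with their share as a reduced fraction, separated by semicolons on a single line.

There is no surviving spouse, so the entire estate passes to Widad's descendants per capita at each generation.
At generation 1 (Hamid, Tariq, Nabil, Yasmin) there are 4 shares of (1)/4 = 1/4 each.
Living: Hamid and Yasmin — each takes 1/4.
Deceased: Tariq and Nabil. Their combined 1/2 is pooled and carried to generation 2.
At generation 2 (Ibtisam, Dalia, Jamal, Layth, Ghada, Samir) there are 6 shares of (1/2)/6 = 1/12 each.
Living: Dalia, Jamal, Layth, and Samir — each takes 1/12.
Deceased: Ibtisam and Ghada. Their combined 1/6 is pooled and carried to generation 3.
At generation 3 (Rashida, Karim, Umar, Bashir, Amira, Hanan, Khalida) there are 7 shares of (1/6)/7 = 1/42 each.
Living: Rashida, Karim, Umar, Bashir, Amira, Hanan, and Khalida — each takes 1/42.

Amira 1/42; Bashir 1/42; Dalia 1/12; Hamid 1/4; Hanan 1/42; Jamal 1/12; Karim 1/42; Khalida 1/42; Layth 1/12; Rashida 1/42; Samir 1/12; Umar 1/42; Yasmin 1/4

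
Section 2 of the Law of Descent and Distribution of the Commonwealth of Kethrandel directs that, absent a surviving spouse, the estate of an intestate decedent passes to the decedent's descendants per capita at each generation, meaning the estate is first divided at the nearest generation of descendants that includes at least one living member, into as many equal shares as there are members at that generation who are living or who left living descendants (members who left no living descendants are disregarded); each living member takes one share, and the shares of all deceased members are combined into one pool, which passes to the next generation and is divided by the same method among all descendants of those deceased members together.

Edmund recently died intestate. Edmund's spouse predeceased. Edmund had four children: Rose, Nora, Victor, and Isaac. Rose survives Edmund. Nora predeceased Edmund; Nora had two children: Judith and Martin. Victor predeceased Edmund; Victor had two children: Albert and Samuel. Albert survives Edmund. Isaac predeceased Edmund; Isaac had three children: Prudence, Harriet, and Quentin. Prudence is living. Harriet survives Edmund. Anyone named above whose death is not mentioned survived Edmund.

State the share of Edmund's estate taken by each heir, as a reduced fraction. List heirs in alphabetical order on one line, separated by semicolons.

There is no surviving spouse, so the entire estate passes to Edmund's descendants per capita at each generation.
At generation 1 (Rose, Nora, Victor, Isaac) there are 4 shares of (1)/4 = 1/4 each.
Living: Rose — each takes 1/4.
Deceased: Nora, Victor, and Isaac. Their combined 3/4 is pooled and carried to generation 2.
At generation 2 (Judith, Martin, Albert, Samuel, Prudence, Harriet, Quentin) there are 7 shares of (3/4)/7 = 3/28 each.
Living: Judith, Martin, Albert, Samuel, Prudence, Harriet, and Quentin — each takes 3/28.

Albert 3/28; Harriet 3/28; Judith 3/28; Martin 3/28; Prudence 3/28; Quentin 3/28; Rose 1/4; Samuel 3/28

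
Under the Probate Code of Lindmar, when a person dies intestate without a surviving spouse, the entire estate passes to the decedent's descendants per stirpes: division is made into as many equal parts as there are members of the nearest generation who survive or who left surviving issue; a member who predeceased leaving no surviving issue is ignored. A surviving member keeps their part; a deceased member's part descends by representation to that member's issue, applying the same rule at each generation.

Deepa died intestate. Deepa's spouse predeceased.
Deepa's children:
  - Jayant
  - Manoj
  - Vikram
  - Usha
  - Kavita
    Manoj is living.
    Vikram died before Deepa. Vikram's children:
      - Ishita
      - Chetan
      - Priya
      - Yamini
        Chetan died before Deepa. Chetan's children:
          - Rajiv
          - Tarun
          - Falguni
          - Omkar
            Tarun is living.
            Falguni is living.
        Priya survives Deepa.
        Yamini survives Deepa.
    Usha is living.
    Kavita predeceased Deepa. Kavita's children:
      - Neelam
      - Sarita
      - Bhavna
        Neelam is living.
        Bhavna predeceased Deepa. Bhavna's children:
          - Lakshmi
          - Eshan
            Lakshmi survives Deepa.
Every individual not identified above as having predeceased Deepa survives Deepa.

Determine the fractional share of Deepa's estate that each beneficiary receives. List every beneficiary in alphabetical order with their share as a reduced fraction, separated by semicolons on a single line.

Eshan 1/30; Falguni 1/80; Ishita 1/20; Jayant 1/5; Lakshmi 1/30; Manoj 1/5; Neelam 1/15; Omkar 1/80; Priya 1/20; Rajiv 1/80; Sarita 1/15; Tarun 1/80; Usha 1/5; Yamini 1/20

There is no surviving spouse, so the entire estate passes to Deepa's descendants per stirpes.
The estate is divided into 5 equal shares of 1/5 among Jayant, Manoj, Vikram, Usha, Kavita.
Jayant is living and takes 1/5.
Manoj is living and takes 1/5.
Vikram predeceased; the 1/5 allotted to Vikram's branch passes to Vikram's issue by representation.
The 1/5 is divided into 4 equal shares of 1/20 among Ishita, Chetan, Priya, Yamini.
Ishita is living and takes 1/20.
Chetan predeceased; the 1/20 allotted to Chetan's branch passes to Chetan's issue by representation.
The 1/20 is divided into 4 equal shares of 1/80 among Rajiv, Tarun, Falguni, Omkar.
Rajiv is living and takes 1/80.
Tarun is living and takes 1/80.
Falguni is living and takes 1/80.
Omkar is living and takes 1/80.
Priya is living and takes 1/20.
Yamini is living and takes 1/20.
Usha is living and takes 1/5.
Kavita predeceased; the 1/5 allotted to Kavita's branch passes to Kavita's issue by representation.
The 1/5 is divided into 3 equal shares of 1/15 among Neelam, Sarita, Bhavna.
Neelam is living and takes 1/15.
Sarita is living and takes 1/15.
Bhavna predeceased; the 1/15 allotted to Bhavna's branch passes to Bhavna's issue by representation.
The 1/15 is divided into 2 equal shares of 1/30 among Lakshmi, Eshan.
Lakshmi is living and takes 1/30.
Eshan is living and takes 1/30.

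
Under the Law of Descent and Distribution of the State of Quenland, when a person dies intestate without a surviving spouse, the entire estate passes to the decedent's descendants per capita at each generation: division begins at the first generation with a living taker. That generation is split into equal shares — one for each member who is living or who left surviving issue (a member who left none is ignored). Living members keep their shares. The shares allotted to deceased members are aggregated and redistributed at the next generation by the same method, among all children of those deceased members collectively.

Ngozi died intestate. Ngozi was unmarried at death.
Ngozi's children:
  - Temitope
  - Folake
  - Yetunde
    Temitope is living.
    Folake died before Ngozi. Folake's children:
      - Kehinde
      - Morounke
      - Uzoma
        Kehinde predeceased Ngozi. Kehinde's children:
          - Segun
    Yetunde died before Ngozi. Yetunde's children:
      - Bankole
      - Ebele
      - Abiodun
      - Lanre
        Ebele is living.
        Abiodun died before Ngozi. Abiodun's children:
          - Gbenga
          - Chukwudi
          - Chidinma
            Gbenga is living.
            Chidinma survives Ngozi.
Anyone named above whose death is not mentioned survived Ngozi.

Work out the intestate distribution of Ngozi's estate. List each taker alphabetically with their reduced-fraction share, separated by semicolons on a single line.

There is no surviving spouse, so the entire estate passes to Ngozi's descendants per capita at each generation.
At generation 1 (Temitope, Folake, Yetunde) there are 3 shares of (1)/3 = 1/3 each.
Living: Temitope — each takes 1/3.
Deceased: Folake and Yetunde. Their combined 2/3 is pooled and carried to generation 2.
At generation 2 (Kehinde, Morounke, Uzoma, Bankole, Ebele, Abiodun, Lanre) there are 7 shares of (2/3)/7 = 2/21 each.
Living: Morounke, Uzoma, Bankole, Ebele, and Lanre — each takes 2/21.
Deceased: Kehinde and Abiodun. Their combined 4/21 is pooled and carried to generation 3.
At generation 3 (Segun, Gbenga, Chukwudi, Chidinma) there are 4 shares of (4/21)/4 = 1/21 each.
Living: Segun, Gbenga, Chukwudi, and Chidinma — each takes 1/21.

Bankole 2/21; Chidinma 1/21; Chukwudi 1/21; Ebele 2/21; Gbenga 1/21; Lanre 2/21; Morounke 2/21; Segun 1/21; Temitope 1/3; Uzoma 2/21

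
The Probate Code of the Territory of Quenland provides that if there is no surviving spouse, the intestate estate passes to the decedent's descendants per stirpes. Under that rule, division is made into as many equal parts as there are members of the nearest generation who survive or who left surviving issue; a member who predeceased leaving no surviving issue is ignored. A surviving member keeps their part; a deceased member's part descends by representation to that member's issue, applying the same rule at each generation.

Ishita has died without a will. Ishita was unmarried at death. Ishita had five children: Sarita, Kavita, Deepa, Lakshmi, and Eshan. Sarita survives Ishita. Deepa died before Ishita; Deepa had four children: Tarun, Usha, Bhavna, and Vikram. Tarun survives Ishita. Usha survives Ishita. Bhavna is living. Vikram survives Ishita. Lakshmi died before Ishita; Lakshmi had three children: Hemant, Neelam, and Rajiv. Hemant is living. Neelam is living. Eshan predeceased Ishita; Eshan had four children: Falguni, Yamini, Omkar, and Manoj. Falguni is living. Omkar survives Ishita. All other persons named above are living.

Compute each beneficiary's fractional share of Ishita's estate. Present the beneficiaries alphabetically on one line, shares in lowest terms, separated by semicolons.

Bhavna 1/20; Falguni 1/20; Hemant 1/15; Kavita 1/5; Manoj 1/20; Neelam 1/15; Omkar 1/20; Rajiv 1/15; Sarita 1/5; Tarun 1/20; Usha 1/20; Vikram 1/20; Yamini 1/20

There is no surviving spouse, so the entire estate passes to Ishita's descendants per stirpes.
The estate is divided into 5 equal shares of 1/5 among Sarita, Kavita, Deepa, Lakshmi, Eshan.
Sarita is living and takes 1/5.
Kavita is living and takes 1/5.
Deepa predeceased; the 1/5 allotted to Deepa's branch passes to Deepa's issue by representation.
The 1/5 is divided into 4 equal shares of 1/20 among Tarun, Usha, Bhavna, Vikram.
Tarun is living and takes 1/20.
Usha is living and takes 1/20.
Bhavna is living and takes 1/20.
Vikram is living and takes 1/20.
Lakshmi predeceased; the 1/5 allotted to Lakshmi's branch passes to Lakshmi's issue by representation.
The 1/5 is divided into 3 equal shares of 1/15 among Hemant, Neelam, Rajiv.
Hemant is living and takes 1/15.
Neelam is living and takes 1/15.
Rajiv is living and takes 1/15.
Eshan predeceased; the 1/5 allotted to Eshan's branch passes to Eshan's issue by representation.
The 1/5 is divided into 4 equal shares of 1/20 among Falguni, Yamini, Omkar, Manoj.
Falguni is living and takes 1/20.
Yamini is living and takes 1/20.
Omkar is living and takes 1/20.
Manoj is living and takes 1/20.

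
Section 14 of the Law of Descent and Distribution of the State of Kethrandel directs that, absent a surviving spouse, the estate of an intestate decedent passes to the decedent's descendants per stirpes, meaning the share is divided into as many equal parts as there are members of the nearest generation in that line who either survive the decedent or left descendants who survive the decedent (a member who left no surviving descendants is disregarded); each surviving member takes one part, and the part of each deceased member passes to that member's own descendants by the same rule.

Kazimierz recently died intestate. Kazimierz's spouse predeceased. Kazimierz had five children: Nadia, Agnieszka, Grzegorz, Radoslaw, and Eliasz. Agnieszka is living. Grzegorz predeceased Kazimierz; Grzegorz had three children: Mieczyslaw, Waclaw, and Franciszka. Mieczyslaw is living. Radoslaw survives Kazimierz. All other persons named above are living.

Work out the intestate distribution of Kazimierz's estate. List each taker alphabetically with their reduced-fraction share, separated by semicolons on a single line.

There is no surviving spouse, so the entire estate passes to Kazimierz's descendants per stirpes.
The estate is divided into 5 equal shares of 1/5 among Nadia, Agnieszka, Grzegorz, Radoslaw, Eliasz.
Nadia is living and takes 1/5.
Agnieszka is living and takes 1/5.
Grzegorz predeceased; the 1/5 allotted to Grzegorz's branch passes to Grzegorz's issue by representation.
The 1/5 is divided into 3 equal shares of 1/15 among Mieczyslaw, Waclaw, Franciszka.
Mieczyslaw is living and takes 1/15.
Waclaw is living and takes 1/15.
Franciszka is living and takes 1/15.
Radoslaw is living and takes 1/5.
Eliasz is living and takes 1/5.

Agnieszka 1/5; Eliasz 1/5; Franciszka 1/15; Mieczyslaw 1/15; Nadia 1/5; Radoslaw 1/5; Waclaw 1/15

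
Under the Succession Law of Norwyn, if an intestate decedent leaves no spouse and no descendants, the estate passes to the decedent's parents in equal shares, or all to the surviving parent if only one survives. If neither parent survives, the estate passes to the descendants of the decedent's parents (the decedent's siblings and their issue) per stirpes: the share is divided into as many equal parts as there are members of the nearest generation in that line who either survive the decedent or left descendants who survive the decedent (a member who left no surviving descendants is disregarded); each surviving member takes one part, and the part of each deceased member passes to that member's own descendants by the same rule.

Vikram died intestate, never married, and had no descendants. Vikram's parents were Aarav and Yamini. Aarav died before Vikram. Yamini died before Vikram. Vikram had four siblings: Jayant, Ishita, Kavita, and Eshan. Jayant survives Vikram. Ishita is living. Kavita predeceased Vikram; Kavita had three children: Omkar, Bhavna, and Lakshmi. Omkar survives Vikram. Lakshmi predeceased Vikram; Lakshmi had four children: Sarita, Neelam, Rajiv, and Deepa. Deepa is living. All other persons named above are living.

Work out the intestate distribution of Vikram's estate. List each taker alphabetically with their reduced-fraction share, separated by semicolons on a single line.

Bhavna 1/12; Deepa 1/48; Eshan 1/4; Ishita 1/4; Jayant 1/4; Neelam 1/48; Omkar 1/12; Rajiv 1/48; Sarita 1/48

Neither parent survives and there are no descendants, so the estate passes to Vikram's siblings and their issue per stirpes.
The estate is divided into 4 equal shares of 1/4 among Jayant, Ishita, Kavita, Eshan.
Jayant is living and takes 1/4.
Ishita is living and takes 1/4.
Kavita predeceased; the 1/4 allotted to Kavita's branch passes to Kavita's issue by representation.
The 1/4 is divided into 3 equal shares of 1/12 among Omkar, Bhavna, Lakshmi.
Omkar is living and takes 1/12.
Bhavna is living and takes 1/12.
Lakshmi predeceased; the 1/12 allotted to Lakshmi's branch passes to Lakshmi's issue by representation.
The 1/12 is divided into 4 equal shares of 1/48 among Sarita, Neelam, Rajiv, Deepa.
Sarita is living and takes 1/48.
Neelam is living and takes 1/48.
Rajiv is living and takes 1/48.
Deepa is living and takes 1/48.
Eshan is living and takes 1/4.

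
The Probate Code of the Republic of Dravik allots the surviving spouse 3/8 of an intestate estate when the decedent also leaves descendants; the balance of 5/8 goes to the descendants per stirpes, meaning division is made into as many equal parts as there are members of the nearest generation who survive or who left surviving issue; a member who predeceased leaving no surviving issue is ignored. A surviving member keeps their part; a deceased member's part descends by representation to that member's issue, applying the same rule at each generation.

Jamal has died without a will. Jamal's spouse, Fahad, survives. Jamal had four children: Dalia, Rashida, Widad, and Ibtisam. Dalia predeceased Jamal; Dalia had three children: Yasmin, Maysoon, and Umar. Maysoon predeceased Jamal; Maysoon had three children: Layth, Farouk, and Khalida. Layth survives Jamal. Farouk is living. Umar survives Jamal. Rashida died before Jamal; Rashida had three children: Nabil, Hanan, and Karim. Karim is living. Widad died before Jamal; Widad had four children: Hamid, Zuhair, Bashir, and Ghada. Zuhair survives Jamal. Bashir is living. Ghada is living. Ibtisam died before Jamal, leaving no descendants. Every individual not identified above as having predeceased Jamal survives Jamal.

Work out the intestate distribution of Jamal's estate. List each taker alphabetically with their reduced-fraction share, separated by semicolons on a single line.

Bashir 5/96; Fahad 3/8; Farouk 5/216; Ghada 5/96; Hamid 5/96; Hanan 5/72; Karim 5/72; Khalida 5/216; Layth 5/216; Nabil 5/72; Umar 5/72; Yasmin 5/72; Zuhair 5/96

Fahad, as surviving spouse, takes 3/8.
The remaining 5/8 passes to Jamal's descendants per stirpes.
Ibtisam left no surviving issue, so that branch lapses and is disregarded.
The 5/8 is divided into 3 equal shares of 5/24 among Dalia, Rashida, Widad.
Dalia predeceased; the 5/24 allotted to Dalia's branch passes to Dalia's issue by representation.
The 5/24 is divided into 3 equal shares of 5/72 among Yasmin, Maysoon, Umar.
Yasmin is living and takes 5/72.
Maysoon predeceased; the 5/72 allotted to Maysoon's branch passes to Maysoon's issue by representation.
The 5/72 is divided into 3 equal shares of 5/216 among Layth, Farouk, Khalida.
Layth is living and takes 5/216.
Farouk is living and takes 5/216.
Khalida is living and takes 5/216.
Umar is living and takes 5/72.
Rashida predeceased; the 5/24 allotted to Rashida's branch passes to Rashida's issue by representation.
The 5/24 is divided into 3 equal shares of 5/72 among Nabil, Hanan, Karim.
Nabil is living and takes 5/72.
Hanan is living and takes 5/72.
Karim is living and takes 5/72.
Widad predeceased; the 5/24 allotted to Widad's branch passes to Widad's issue by representation.
The 5/24 is divided into 4 equal shares of 5/96 among Hamid, Zuhair, Bashir, Ghada.
Hamid is living and takes 5/96.
Zuhair is living and takes 5/96.
Bashir is living and takes 5/96.
Ghada is living and takes 5/96.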